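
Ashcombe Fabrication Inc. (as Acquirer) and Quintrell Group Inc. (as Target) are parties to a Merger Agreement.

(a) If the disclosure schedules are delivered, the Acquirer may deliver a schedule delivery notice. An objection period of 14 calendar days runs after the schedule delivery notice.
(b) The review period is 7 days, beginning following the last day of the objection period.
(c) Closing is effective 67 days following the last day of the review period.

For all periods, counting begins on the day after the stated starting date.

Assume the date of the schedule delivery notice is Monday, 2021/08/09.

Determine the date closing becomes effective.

Adding 14 calendar days to 2021/08/09 gives 2021/08/23, which is the last day of the objection period.
The last day of the review period: 2021/08/23 + 7 days = 2021/08/30.
The date closing becomes effective: 2021/08/30 + 67 days = 2021/11/05.

2021/11/05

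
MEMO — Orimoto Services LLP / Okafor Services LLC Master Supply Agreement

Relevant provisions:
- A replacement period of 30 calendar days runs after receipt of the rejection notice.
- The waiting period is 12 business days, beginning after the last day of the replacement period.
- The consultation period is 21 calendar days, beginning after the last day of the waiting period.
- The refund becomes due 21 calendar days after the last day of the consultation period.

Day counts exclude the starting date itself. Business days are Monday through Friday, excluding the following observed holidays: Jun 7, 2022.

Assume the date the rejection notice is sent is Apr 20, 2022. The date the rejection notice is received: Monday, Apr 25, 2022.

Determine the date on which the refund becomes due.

Jul 25, 2022

The last day of the replacement period: 30 calendar days after Apr 25, 2022 is May 25, 2022.
The last day of the waiting period: 12 business days after Wednesday, May 25, 2022, skipping weekends and the listed holiday on Jun 7 — May 26, May 27, May 30, May 31, …, Jun 9, Jun 10, Jun 13 — lands on Monday, Jun 13, 2022.
The last day of the consultation period: 21 calendar days after Jun 13, 2022 is Jul 4, 2022.
The date on which the refund becomes due: 21 calendar days after Jul 4, 2022 is Jul 25, 2022.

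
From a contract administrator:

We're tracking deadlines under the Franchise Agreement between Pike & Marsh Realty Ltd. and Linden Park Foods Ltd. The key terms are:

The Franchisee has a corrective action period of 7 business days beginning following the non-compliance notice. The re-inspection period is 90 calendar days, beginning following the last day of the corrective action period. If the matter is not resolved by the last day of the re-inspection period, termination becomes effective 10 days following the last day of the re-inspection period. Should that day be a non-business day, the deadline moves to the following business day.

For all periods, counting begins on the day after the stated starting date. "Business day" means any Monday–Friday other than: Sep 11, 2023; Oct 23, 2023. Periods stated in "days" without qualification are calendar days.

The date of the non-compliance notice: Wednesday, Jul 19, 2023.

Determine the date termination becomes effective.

Nov 6, 2023

The last day of the corrective action period: counting 7 business days from Wednesday, Jul 19, 2023 (Jul 20, Jul 21, Jul 24, Jul 25, Jul 26, Jul 27, Jul 28, skipping weekends) reaches Friday, Jul 28, 2023.
The last day of the re-inspection period: 90 calendar days after Jul 28, 2023 is Oct 26, 2023.
The date termination becomes effective: Oct 26, 2023 + 10 days = Nov 5, 2023. That falls on a Sunday, so it rolls to the next business day, Monday, Nov 6, 2023.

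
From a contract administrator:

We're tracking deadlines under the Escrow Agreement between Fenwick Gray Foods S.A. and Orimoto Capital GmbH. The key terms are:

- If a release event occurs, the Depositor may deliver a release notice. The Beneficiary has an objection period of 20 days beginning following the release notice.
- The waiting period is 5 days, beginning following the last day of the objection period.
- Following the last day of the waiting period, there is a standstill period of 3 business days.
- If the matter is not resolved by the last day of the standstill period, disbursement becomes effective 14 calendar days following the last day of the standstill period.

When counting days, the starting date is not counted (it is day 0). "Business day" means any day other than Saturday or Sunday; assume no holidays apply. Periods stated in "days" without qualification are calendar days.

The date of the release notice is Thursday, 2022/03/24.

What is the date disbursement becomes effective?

The last day of the objection period: 20 calendar days after 2022/03/24 is 2022/04/13.
The last day of the waiting period: 5 calendar days after 2022/04/13 is 2022/04/18.
From Monday, 2022/04/18, 3 business days (Apr 19, Apr 20, Apr 21, skipping weekends) brings us to Thursday, 2022/04/21, which is the last day of the standstill period.
The date disbursement becomes effective: 2022/04/21 + 14 days = 2022/05/05.

2022/05/05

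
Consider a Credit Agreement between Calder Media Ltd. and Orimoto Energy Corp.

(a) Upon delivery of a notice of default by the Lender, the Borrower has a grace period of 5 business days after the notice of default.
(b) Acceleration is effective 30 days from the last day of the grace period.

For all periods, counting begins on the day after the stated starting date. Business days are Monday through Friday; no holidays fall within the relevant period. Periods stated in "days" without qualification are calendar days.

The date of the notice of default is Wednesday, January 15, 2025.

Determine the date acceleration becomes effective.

The last day of the grace period: 5 business days after Wednesday, January 15, 2025, skipping weekends — Jan 16, Jan 17, Jan 20, Jan 21, Jan 22 — lands on Wednesday, January 22, 2025.
The date acceleration becomes effective: 30 calendar days after January 22, 2025 is February 21, 2025.

February 21, 2025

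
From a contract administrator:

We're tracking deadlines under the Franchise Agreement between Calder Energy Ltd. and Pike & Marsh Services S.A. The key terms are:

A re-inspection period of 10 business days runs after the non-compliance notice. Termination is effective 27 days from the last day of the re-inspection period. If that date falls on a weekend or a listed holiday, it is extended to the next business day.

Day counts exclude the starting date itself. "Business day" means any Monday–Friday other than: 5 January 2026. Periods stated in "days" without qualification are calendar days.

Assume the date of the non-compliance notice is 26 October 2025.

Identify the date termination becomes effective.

4 December 2025

The last day of the re-inspection period: 10 business days after Sunday, 26 October 2025, skipping weekends — Oct 27, Oct 28, Oct 29, Oct 30, Oct 31, Nov 3, Nov 4, Nov 5, Nov 6, Nov 7 — lands on Friday, 7 November 2025.
The date termination becomes effective: 27 calendar days after 7 November 2025 is 4 December 2025. 4 December 2025 is a Thursday and is not a listed holiday, so no roll-forward applies.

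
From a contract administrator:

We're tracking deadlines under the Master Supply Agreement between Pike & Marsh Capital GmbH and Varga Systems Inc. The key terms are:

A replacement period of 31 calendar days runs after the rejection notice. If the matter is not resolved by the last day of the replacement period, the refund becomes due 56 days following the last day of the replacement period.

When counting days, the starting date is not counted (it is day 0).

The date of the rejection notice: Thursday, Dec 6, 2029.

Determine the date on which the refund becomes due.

Mar 3, 2030

The last day of the replacement period: Dec 6, 2029 + 31 days = Jan 6, 2030.
The date on which the refund becomes due: 56 calendar days after Jan 6, 2030 is Mar 3, 2030.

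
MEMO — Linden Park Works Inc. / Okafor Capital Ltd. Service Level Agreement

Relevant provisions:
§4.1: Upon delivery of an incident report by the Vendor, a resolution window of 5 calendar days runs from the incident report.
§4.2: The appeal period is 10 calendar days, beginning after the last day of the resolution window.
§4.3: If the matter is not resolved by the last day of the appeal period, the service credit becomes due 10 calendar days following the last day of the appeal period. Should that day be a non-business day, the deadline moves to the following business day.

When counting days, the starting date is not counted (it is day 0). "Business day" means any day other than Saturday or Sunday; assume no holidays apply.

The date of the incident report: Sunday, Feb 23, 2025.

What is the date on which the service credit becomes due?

The last day of the resolution window: Feb 23, 2025 + 5 days = Feb 28, 2025.
The last day of the appeal period: 10 calendar days after Feb 28, 2025 is Mar 10, 2025.
The date on which the service credit becomes due: Mar 10, 2025 + 10 days = Mar 20, 2025. Mar 20, 2025 is a Thursday, so no roll-forward applies.

Mar 20, 2025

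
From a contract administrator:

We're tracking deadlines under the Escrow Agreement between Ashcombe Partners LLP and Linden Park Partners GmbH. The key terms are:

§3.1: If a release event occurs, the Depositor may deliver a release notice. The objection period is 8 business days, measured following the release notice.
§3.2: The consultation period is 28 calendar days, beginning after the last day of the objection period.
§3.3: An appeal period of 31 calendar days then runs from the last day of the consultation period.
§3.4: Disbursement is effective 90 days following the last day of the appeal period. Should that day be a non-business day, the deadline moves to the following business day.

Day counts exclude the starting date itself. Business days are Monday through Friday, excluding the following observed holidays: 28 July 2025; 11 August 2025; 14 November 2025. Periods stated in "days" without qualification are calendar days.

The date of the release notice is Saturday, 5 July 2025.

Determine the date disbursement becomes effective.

12 December 2025

The last day of the objection period: counting 8 business days from Saturday, 5 July 2025 (Jul 7, Jul 8, Jul 9, Jul 10, Jul 11, Jul 14, Jul 15, Jul 16, skipping weekends) reaches Wednesday, 16 July 2025.
Adding 28 calendar days to 16 July 2025 gives 13 August 2025, which is the last day of the consultation period.
Adding 31 calendar days to 13 August 2025 gives 13 September 2025, which is the last day of the appeal period.
Adding 90 calendar days to 13 September 2025 gives 12 December 2025, which is the date disbursement becomes effective. 12 December 2025 is a Friday and is not a listed holiday, so no roll-forward applies.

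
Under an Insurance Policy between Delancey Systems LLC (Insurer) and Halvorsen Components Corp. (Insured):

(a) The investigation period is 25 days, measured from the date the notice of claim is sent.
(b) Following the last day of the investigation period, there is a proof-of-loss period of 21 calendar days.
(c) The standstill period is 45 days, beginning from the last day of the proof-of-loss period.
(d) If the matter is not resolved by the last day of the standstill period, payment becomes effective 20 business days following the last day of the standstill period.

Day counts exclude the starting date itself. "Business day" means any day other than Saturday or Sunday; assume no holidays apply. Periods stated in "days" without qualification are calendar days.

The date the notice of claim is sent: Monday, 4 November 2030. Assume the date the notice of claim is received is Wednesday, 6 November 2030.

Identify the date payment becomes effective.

The last day of the investigation period: 25 calendar days after 4 November 2030 is 29 November 2030.
The last day of the proof-of-loss period: 21 calendar days after 29 November 2030 is 20 December 2030.
The last day of the standstill period: 20 December 2030 + 45 days = 3 February 2031.
The date payment becomes effective: 20 business days after Monday, 3 February 2031, skipping weekends — Feb 4, Feb 5, Feb 6, Feb 7, …, Feb 27, Feb 28, Mar 3 — lands on Monday, 3 March 2031.

3 March 2031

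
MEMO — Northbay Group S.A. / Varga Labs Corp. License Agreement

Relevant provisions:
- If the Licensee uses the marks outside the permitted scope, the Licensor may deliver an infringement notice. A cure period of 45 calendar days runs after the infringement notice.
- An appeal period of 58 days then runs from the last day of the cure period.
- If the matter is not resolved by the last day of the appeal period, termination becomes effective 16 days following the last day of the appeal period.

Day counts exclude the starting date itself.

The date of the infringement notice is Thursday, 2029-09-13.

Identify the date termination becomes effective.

2030-01-10

The last day of the cure period: 45 calendar days after 2029-09-13 is 2029-10-28.
Adding 58 calendar days to 2029-10-28 gives 2029-12-25, which is the last day of the appeal period.
The date termination becomes effective: 2029-12-25 + 16 days = 2030-01-10.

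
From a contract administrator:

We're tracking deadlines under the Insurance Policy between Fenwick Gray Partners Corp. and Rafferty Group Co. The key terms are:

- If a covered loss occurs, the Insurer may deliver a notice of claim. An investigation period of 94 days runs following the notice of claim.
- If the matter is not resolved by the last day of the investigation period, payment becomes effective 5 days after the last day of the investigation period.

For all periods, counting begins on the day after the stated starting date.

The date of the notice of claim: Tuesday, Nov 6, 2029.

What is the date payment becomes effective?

The last day of the investigation period: Nov 6, 2029 + 94 days = Feb 8, 2030.
The date payment becomes effective: 5 calendar days after Feb 8, 2030 is Feb 13, 2030.

Feb 13, 2030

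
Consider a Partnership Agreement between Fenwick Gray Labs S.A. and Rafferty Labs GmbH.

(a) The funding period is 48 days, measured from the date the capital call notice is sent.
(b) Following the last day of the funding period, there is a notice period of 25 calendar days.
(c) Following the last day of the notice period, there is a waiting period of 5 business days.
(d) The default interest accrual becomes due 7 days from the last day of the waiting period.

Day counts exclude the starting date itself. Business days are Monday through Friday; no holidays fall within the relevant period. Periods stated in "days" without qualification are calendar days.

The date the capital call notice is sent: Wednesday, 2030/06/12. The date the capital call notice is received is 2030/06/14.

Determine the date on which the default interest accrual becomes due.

2030/09/06

Adding 48 calendar days to 2030/06/12 gives 2030/07/30, which is the last day of the funding period.
Adding 25 calendar days to 2030/07/30 gives 2030/08/24, which is the last day of the notice period.
The last day of the waiting period: 5 business days after Saturday, 2030/08/24, skipping weekends — Aug 26, Aug 27, Aug 28, Aug 29, Aug 30 — lands on Friday, 2030/08/30.
Adding 7 calendar days to 2030/08/30 gives 2030/09/06, which is the date on which the default interest accrual becomes due.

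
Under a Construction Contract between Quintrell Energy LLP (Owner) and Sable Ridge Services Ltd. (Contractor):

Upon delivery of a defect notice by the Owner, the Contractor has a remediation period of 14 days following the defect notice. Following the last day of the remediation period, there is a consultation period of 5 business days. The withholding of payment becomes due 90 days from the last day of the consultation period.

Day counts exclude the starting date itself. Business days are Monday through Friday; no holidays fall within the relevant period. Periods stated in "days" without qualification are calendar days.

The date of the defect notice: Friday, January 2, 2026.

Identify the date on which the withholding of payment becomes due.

April 23, 2026

The last day of the remediation period: 14 calendar days after January 2, 2026 is January 16, 2026.
From Friday, January 16, 2026, 5 business days (Jan 19, Jan 20, Jan 21, Jan 22, Jan 23, skipping weekends) brings us to Friday, January 23, 2026, which is the last day of the consultation period.
Adding 90 calendar days to January 23, 2026 gives April 23, 2026, which is the date on which the withholding of payment becomes due.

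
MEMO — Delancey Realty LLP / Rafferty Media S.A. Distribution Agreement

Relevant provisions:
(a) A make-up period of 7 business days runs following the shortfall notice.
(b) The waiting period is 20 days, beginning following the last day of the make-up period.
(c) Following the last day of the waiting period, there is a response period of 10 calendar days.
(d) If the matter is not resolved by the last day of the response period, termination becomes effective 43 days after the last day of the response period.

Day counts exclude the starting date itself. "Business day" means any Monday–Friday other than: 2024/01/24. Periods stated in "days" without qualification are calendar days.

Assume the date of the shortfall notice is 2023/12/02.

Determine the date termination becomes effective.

2024/02/23

The last day of the make-up period: 7 business days after Saturday, 2023/12/02, skipping weekends — Dec 4, Dec 5, Dec 6, Dec 7, Dec 8, Dec 11, Dec 12 — lands on Tuesday, 2023/12/12.
Adding 20 calendar days to 2023/12/12 gives 2024/01/01, which is the last day of the waiting period.
The last day of the response period: 10 calendar days after 2024/01/01 is 2024/01/11.
Adding 43 calendar days to 2024/01/11 gives 2024/02/23, which is the date termination becomes effective.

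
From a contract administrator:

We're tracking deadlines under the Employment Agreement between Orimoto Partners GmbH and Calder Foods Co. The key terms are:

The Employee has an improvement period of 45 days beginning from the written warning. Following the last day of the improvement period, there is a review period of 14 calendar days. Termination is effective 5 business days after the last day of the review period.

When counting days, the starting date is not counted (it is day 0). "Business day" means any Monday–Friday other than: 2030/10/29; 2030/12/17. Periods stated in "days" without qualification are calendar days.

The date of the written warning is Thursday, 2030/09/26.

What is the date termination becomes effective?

The last day of the improvement period: 2030/09/26 + 45 days = 2030/11/10.
Adding 14 calendar days to 2030/11/10 gives 2030/11/24, which is the last day of the review period.
The date termination becomes effective: counting 5 business days from Sunday, 2030/11/24 (Nov 25, Nov 26, Nov 27, Nov 28, Nov 29, skipping weekends) reaches Friday, 2030/11/29.

2030/11/29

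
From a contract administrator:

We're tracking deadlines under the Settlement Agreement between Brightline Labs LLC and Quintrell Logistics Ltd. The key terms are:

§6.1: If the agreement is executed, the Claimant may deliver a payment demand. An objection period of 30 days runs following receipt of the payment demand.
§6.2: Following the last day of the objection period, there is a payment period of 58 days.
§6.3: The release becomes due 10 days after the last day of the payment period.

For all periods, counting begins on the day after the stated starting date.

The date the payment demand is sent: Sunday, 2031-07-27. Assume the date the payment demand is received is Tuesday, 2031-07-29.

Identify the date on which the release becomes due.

2031-11-04

Adding 30 calendar days to 2031-07-29 gives 2031-08-28, which is the last day of the objection period.
The last day of the payment period: 58 calendar days after 2031-08-28 is 2031-10-25.
The date on which the release becomes due: 2031-10-25 + 10 days = 2031-11-04.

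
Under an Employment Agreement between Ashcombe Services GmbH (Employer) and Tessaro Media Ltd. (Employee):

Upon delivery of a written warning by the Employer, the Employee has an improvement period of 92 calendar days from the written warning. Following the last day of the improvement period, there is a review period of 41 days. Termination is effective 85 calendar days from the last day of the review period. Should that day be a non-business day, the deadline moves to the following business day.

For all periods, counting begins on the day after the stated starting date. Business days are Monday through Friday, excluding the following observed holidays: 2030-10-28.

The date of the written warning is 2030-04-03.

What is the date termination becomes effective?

Adding 92 calendar days to 2030-04-03 gives 2030-07-04, which is the last day of the improvement period.
The last day of the review period: 2030-07-04 + 41 days = 2030-08-14.
Adding 85 calendar days to 2030-08-14 gives 2030-11-07, which is the date termination becomes effective. 2030-11-07 is a Thursday and is not a listed holiday, so no roll-forward applies.

2030-11-07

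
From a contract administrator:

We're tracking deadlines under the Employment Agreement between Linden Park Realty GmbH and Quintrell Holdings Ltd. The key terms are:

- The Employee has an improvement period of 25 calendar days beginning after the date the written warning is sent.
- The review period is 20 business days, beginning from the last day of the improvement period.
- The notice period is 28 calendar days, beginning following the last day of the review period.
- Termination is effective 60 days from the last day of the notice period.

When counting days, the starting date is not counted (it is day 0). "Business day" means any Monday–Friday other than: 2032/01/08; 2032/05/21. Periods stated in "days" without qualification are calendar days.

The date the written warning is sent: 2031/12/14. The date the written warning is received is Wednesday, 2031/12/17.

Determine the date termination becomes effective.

The last day of the improvement period: 25 calendar days after 2031/12/14 is 2032/01/08.
The last day of the review period: 20 business days after Thursday, 2032/01/08, skipping weekends — Jan 9, Jan 12, Jan 13, Jan 14, …, Feb 3, Feb 4, Feb 5 — lands on Thursday, 2032/02/05.
The last day of the notice period: 2032/02/05 + 28 days = 2032/03/04.
Adding 60 calendar days to 2032/03/04 gives 2032/05/03, which is the date termination becomes effective.

2032/05/03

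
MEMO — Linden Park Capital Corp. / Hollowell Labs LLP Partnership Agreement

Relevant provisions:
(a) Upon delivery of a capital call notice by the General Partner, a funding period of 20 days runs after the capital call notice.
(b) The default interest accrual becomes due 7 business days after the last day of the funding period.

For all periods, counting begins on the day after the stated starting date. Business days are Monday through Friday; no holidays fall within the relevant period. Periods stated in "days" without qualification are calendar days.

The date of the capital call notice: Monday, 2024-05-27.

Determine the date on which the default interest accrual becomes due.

2024-06-25

The last day of the funding period: 2024-05-27 + 20 days = 2024-06-16.
The date on which the default interest accrual becomes due: 7 business days after Sunday, 2024-06-16, skipping weekends — Jun 17, Jun 18, Jun 19, Jun 20, Jun 21, Jun 24, Jun 25 — lands on Tuesday, 2024-06-25.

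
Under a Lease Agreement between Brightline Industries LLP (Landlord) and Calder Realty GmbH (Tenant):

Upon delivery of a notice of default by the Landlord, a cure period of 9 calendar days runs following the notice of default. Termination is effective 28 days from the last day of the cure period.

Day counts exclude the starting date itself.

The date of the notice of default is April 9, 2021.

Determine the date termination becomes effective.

May 16, 2021

The last day of the cure period: April 9, 2021 + 9 days = April 18, 2021.
The date termination becomes effective: April 18, 2021 + 28 days = May 16, 2021.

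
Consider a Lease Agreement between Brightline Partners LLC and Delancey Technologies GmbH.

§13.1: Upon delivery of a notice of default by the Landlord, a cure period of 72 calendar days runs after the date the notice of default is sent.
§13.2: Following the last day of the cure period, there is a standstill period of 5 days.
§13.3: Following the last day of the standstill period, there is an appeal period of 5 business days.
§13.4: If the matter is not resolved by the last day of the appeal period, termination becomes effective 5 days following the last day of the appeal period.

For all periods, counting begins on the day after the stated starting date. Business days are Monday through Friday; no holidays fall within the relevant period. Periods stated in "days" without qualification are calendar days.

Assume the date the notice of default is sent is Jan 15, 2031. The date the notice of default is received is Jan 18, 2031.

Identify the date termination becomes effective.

Apr 14, 2031

The last day of the cure period: 72 calendar days after Jan 15, 2031 is Mar 28, 2031.
Adding 5 calendar days to Mar 28, 2031 gives Apr 2, 2031, which is the last day of the standstill period.
From Wednesday, Apr 2, 2031, 5 business days (Apr 3, Apr 4, Apr 7, Apr 8, Apr 9, skipping weekends) brings us to Wednesday, Apr 9, 2031, which is the last day of the appeal period.
The date termination becomes effective: 5 calendar days after Apr 9, 2031 is Apr 14, 2031.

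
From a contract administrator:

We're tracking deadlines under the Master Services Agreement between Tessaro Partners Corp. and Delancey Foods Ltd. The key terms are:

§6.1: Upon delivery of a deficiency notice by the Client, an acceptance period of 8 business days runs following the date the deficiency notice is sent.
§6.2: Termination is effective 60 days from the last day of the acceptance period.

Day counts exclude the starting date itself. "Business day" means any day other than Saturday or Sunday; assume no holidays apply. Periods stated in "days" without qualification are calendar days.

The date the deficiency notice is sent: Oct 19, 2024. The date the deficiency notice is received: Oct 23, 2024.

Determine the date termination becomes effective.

From Saturday, Oct 19, 2024, 8 business days (Oct 21, Oct 22, Oct 23, Oct 24, Oct 25, Oct 28, Oct 29, Oct 30, skipping weekends) brings us to Wednesday, Oct 30, 2024, which is the last day of the acceptance period.
The date termination becomes effective: 60 calendar days after Oct 30, 2024 is Dec 29, 2024.

Dec 29, 2024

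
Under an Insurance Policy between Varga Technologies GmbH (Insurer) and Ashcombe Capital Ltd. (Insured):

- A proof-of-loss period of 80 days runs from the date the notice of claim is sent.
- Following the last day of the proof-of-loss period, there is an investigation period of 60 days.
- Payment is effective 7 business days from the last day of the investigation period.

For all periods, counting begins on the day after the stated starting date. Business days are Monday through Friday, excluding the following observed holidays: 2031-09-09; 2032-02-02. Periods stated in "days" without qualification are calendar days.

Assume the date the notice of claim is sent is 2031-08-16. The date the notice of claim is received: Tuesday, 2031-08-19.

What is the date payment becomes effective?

The last day of the proof-of-loss period: 80 calendar days after 2031-08-16 is 2031-11-04.
The last day of the investigation period: 60 calendar days after 2031-11-04 is 2032-01-03.
The date payment becomes effective: counting 7 business days from Saturday, 2032-01-03 (Jan 5, Jan 6, Jan 7, Jan 8, Jan 9, Jan 12, Jan 13, skipping weekends) reaches Tuesday, 2032-01-13.

2032-01-13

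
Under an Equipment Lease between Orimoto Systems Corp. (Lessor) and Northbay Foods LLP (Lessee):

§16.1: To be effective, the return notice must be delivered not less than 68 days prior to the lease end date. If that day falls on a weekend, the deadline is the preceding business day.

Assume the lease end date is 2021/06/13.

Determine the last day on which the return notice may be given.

2021/04/06

Counting back 68 calendar days from 2021/06/13 gives 2021/04/06. That is a Tuesday, so no adjustment is needed.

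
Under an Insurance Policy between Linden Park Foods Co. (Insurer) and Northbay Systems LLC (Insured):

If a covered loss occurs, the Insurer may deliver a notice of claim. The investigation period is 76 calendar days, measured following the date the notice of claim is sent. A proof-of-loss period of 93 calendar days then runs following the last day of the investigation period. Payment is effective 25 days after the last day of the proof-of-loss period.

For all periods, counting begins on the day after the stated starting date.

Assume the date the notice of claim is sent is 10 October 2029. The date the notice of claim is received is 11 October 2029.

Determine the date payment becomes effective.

22 April 2030

The last day of the investigation period: 10 October 2029 + 76 days = 25 December 2029.
The last day of the proof-of-loss period: 25 December 2029 + 93 days = 28 March 2030.
The date payment becomes effective: 28 March 2030 + 25 days = 22 April 2030.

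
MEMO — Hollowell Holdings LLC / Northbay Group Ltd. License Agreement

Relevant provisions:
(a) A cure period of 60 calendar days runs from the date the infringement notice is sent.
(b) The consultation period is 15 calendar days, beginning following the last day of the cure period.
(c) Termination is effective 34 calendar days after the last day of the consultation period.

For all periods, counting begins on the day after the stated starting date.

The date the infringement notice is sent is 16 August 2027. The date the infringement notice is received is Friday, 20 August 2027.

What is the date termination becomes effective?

Adding 60 calendar days to 16 August 2027 gives 15 October 2027, which is the last day of the cure period.
The last day of the consultation period: 15 calendar days after 15 October 2027 is 30 October 2027.
The date termination becomes effective: 34 calendar days after 30 October 2027 is 3 December 2027.

3 December 2027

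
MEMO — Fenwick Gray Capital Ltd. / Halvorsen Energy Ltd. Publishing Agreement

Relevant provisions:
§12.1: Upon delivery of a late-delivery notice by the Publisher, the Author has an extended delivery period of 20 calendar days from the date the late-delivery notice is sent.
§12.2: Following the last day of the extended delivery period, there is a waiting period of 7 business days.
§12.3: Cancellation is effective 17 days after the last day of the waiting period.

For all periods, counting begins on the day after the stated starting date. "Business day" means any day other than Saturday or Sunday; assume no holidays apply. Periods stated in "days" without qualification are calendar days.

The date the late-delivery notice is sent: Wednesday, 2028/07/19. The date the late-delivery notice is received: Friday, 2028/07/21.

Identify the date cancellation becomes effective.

The last day of the extended delivery period: 20 calendar days after 2028/07/19 is 2028/08/08.
The last day of the waiting period: counting 7 business days from Tuesday, 2028/08/08 (Aug 9, Aug 10, Aug 11, Aug 14, Aug 15, Aug 16, Aug 17, skipping weekends) reaches Thursday, 2028/08/17.
The date cancellation becomes effective: 17 calendar days after 2028/08/17 is 2028/09/03.

2028/09/03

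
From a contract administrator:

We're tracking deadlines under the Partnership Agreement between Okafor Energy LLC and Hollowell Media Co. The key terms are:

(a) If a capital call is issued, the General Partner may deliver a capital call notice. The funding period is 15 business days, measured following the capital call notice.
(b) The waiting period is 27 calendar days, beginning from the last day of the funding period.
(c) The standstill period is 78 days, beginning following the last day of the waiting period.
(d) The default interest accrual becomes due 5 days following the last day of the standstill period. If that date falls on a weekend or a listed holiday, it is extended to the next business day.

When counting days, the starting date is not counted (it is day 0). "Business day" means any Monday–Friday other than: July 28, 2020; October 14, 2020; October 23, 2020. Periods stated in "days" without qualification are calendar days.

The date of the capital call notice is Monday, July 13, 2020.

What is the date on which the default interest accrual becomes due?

From Monday, July 13, 2020, 15 business days (Jul 14, Jul 15, Jul 16, Jul 17, …, Jul 31, Aug 3, Aug 4, skipping weekends and the listed holiday on Jul 28) brings us to Tuesday, August 4, 2020, which is the last day of the funding period.
The last day of the waiting period: 27 calendar days after August 4, 2020 is August 31, 2020.
Adding 78 calendar days to August 31, 2020 gives November 17, 2020, which is the last day of the standstill period.
Adding 5 calendar days to November 17, 2020 gives November 22, 2020, which is the date on which the default interest accrual becomes due. That falls on a Sunday, so it rolls to the next business day, Monday, November 23, 2020.

November 23, 2020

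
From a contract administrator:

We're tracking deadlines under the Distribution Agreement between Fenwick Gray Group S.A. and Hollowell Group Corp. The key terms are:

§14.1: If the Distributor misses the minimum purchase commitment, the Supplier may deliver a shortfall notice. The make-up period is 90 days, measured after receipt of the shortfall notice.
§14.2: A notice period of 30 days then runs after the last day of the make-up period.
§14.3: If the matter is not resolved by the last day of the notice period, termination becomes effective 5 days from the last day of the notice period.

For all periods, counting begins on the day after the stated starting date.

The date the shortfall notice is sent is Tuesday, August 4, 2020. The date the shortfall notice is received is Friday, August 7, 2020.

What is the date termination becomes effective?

December 10, 2020

Adding 90 calendar days to August 7, 2020 gives November 5, 2020, which is the last day of the make-up period.
The last day of the notice period: November 5, 2020 + 30 days = December 5, 2020.
The date termination becomes effective: 5 calendar days after December 5, 2020 is December 10, 2020.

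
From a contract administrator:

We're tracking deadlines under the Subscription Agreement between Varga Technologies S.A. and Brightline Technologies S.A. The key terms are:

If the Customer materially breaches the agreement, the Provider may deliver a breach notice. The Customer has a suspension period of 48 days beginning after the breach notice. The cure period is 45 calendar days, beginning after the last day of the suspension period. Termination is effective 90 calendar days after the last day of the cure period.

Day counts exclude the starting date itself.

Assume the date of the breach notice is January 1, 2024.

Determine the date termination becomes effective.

Adding 48 calendar days to January 1, 2024 gives February 18, 2024, which is the last day of the suspension period.
Adding 45 calendar days to February 18, 2024 gives April 3, 2024, which is the last day of the cure period.
The date termination becomes effective: 90 calendar days after April 3, 2024 is July 2, 2024.

July 2, 2024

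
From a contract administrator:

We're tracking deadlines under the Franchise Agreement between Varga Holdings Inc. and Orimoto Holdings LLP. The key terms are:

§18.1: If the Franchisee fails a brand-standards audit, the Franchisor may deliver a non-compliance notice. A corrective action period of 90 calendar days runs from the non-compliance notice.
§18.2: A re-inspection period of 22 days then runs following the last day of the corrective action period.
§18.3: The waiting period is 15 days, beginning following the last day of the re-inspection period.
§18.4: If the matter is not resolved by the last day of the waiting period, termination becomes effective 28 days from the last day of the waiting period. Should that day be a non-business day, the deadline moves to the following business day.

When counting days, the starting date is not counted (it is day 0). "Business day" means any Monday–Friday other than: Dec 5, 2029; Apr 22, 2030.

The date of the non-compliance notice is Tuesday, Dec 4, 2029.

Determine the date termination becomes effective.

The last day of the corrective action period: Dec 4, 2029 + 90 days = Mar 4, 2030.
The last day of the re-inspection period: Mar 4, 2030 + 22 days = Mar 26, 2030.
The last day of the waiting period: 15 calendar days after Mar 26, 2030 is Apr 10, 2030.
Adding 28 calendar days to Apr 10, 2030 gives May 8, 2030, which is the date termination becomes effective. May 8, 2030 is a Wednesday and is not a listed holiday, so no roll-forward applies.

May 8, 2030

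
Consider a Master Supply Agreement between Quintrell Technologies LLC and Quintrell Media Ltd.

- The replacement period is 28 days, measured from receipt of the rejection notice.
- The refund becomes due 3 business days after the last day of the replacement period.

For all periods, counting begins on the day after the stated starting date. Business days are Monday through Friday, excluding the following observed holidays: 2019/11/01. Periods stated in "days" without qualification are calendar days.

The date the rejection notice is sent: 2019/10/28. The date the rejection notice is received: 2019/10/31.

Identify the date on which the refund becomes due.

2019/12/03

Adding 28 calendar days to 2019/10/31 gives 2019/11/28, which is the last day of the replacement period.
The date on which the refund becomes due: counting 3 business days from Thursday, 2019/11/28 (Nov 29, Dec 2, Dec 3, skipping weekends) reaches Tuesday, 2019/12/03.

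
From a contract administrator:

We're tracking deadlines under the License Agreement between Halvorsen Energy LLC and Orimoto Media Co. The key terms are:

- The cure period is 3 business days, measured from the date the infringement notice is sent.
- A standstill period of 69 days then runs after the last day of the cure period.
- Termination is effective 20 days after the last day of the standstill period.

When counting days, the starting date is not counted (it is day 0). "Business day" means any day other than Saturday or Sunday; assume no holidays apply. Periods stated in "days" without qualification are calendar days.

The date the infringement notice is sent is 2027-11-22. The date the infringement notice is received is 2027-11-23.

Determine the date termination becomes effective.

The last day of the cure period: counting 3 business days from Monday, 2027-11-22 (Nov 23, Nov 24, Nov 25, skipping weekends) reaches Thursday, 2027-11-25.
Adding 69 calendar days to 2027-11-25 gives 2028-02-02, which is the last day of the standstill period.
The date termination becomes effective: 2028-02-02 + 20 days = 2028-02-22.

2028-02-22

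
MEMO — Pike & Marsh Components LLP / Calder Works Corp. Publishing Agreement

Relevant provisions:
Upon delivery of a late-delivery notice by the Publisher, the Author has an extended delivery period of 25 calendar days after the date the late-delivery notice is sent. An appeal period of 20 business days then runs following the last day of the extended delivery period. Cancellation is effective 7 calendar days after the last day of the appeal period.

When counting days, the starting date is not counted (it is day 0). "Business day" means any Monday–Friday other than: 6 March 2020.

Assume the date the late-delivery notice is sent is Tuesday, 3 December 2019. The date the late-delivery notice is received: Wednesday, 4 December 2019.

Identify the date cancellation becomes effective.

31 January 2020

The last day of the extended delivery period: 25 calendar days after 3 December 2019 is 28 December 2019.
From Saturday, 28 December 2019, 20 business days (Dec 30, Dec 31, Jan 1, Jan 2, …, Jan 22, Jan 23, Jan 24, skipping weekends) brings us to Friday, 24 January 2020, which is the last day of the appeal period.
The date cancellation becomes effective: 7 calendar days after 24 January 2020 is 31 January 2020.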